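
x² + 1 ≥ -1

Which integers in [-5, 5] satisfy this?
Over all integers in [-5, 5], LHS − RHS is smallest at x = 0, where it equals 2:
x = 0: LHS = 0² + 1 = 1; 1 ≥ -1 — holds
At the ends of the range:
x = -5: LHS = (-5)² + 1 = 26; 26 ≥ -1 — holds
x = 5: LHS = 5² + 1 = 26; 26 ≥ -1 — holds
Hence LHS − RHS is never negative, i.e. LHS ≥ RHS throughout, so the relation holds for every integer in [-5, 5].

Answer: All integers in [-5, 5]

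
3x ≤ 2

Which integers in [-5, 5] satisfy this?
Holds for: {-5, -4, -3, -2, -1, 0}
Fails for: {1, 2, 3, 4, 5}

Answer: {-5, -4, -3, -2, -1, 0}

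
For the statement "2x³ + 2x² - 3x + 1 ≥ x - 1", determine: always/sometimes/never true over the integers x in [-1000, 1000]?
Holds at x = 0: LHS = 2·0³ + 2·0² - 3·0 + 1 = 1, RHS = 0 - 1 = -1; 1 ≥ -1 — holds
Fails at x = -3: LHS = 2·(-3)³ + 2·(-3)² - 3·(-3) + 1 = -26, RHS = (-3) - 1 = -4; -26 ≥ -4 — FAILS
It is satisfied by some integers in the range but not all.

Answer: Sometimes true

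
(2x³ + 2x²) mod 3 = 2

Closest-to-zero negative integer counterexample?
Testing negative integers from -1 downward:
x = -1: LHS = (2·(-1)³ + 2·(-1)²) mod 3 = 0 mod 3 = 0; 0 = 2 — FAILS  ← closest negative counterexample to 0

Answer: x = -1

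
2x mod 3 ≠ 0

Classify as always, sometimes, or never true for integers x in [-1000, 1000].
Holds at x = 1: LHS = (2·1) mod 3 = 2 mod 3 = 2; 2 ≠ 0 — holds
Fails at x = 0: LHS = (2·0) mod 3 = 0 mod 3 = 0; 0 ≠ 0 — FAILS
It is satisfied by some integers in the range but not all.

Answer: Sometimes true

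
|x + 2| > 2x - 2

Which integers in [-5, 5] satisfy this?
Holds for: {-5, -4, -3, -2, -1, 0, 1, 2, 3}
Fails for: {4, 5}

Answer: {-5, -4, -3, -2, -1, 0, 1, 2, 3}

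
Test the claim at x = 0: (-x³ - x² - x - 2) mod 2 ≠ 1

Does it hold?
x = 0: LHS = (-0³ - 0² - 0 - 2) mod 2 = (-2) mod 2 = 0; 0 ≠ 1 — holds

The relation is satisfied at x = 0.

Answer: Yes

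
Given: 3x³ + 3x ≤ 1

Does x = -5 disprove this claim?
Substitute x = -5 into the relation:
x = -5: LHS = 3·(-5)³ + 3·(-5) = -390; -390 ≤ 1 — holds

The claim holds here, so x = -5 is not a counterexample. (A counterexample exists elsewhere, e.g. x = 1.)

Answer: No, x = -5 is not a counterexample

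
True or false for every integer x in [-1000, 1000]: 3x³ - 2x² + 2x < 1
The claim fails at x = 1:
x = 1: LHS = 3·1³ - 2·1² + 2·1 = 3; 3 < 1 — FAILS

Because a single integer refutes it, the statement is false.

Answer: False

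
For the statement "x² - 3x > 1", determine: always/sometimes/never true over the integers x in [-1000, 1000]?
Holds at x = -1: LHS = (-1)² - 3·(-1) = 4; 4 > 1 — holds
Fails at x = 0: LHS = 0² - 3·0 = 0; 0 > 1 — FAILS
It is satisfied by some integers in the range but not all.

Answer: Sometimes true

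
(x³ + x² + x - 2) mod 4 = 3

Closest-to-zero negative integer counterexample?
Testing negative integers from -1 downward:
x = -1: LHS = ((-1)³ + (-1)² + (-1) - 2) mod 4 = (-3) mod 4 = 1; 1 = 3 — FAILS  ← closest negative counterexample to 0

Answer: x = -1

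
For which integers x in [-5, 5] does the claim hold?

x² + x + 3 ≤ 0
Over all integers in [-5, 5], LHS − RHS is smallest at x = 0, where it equals 3:
x = 0: LHS = 0² + 0 + 3 = 3; 3 ≤ 0 — FAILS
At the ends of the range:
x = -5: LHS = (-5)² + (-5) + 3 = 23; 23 ≤ 0 — FAILS
x = 5: LHS = 5² + 5 + 3 = 33; 33 ≤ 0 — FAILS
Hence LHS − RHS is never zero or negative, i.e. LHS > RHS throughout, so the claimed relation (≤) fails for every integer in [-5, 5].

Answer: None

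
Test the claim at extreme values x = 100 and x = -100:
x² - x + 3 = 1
x = 100: LHS = 100² - 100 + 3 = 9903; 9903 = 1 — FAILS
x = -100: LHS = (-100)² - (-100) + 3 = 10103; 10103 = 1 — FAILS

Answer: No, fails for both x = 100 and x = -100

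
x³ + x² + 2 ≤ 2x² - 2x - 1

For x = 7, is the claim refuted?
Substitute x = 7 into the relation:
x = 7: LHS = 7³ + 7² + 2 = 394, RHS = 2·7² - 2·7 - 1 = 83; 394 ≤ 83 — FAILS

Since the claim fails at x = 7, this value is a counterexample.

Answer: Yes, x = 7 is a counterexample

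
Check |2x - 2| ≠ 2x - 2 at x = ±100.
x = 100: LHS = |2·100 - 2| = |198| = 198, RHS = 2·100 - 2 = 198; 198 ≠ 198 — FAILS
x = -100: LHS = |2·(-100) - 2| = |-202| = 202, RHS = 2·(-100) - 2 = -202; 202 ≠ -202 — holds

Answer: Partially: fails for x = 100, holds for x = -100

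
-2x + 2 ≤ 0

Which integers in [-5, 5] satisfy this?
Holds for: {1, 2, 3, 4, 5}
Fails for: {-5, -4, -3, -2, -1, 0}

Answer: {1, 2, 3, 4, 5}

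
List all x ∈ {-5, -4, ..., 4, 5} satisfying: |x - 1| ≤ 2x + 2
Holds for: {0, 1, 2, 3, 4, 5}
Fails for: {-5, -4, -3, -2, -1}

Answer: {0, 1, 2, 3, 4, 5}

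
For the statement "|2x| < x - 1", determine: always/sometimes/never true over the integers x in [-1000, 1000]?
Over all integers in [-1000, 1000], LHS − RHS is smallest at x = 0, where it equals 1:
x = 0: LHS = |2·0| = |0| = 0, RHS = 0 - 1 = -1; 0 < -1 — FAILS
At the ends of the range:
x = -1000: LHS = |2·(-1000)| = |-2000| = 2000, RHS = (-1000) - 1 = -1001; 2000 < -1001 — FAILS
x = 1000: LHS = |2·1000| = |2000| = 2000, RHS = 1000 - 1 = 999; 2000 < 999 — FAILS
Hence LHS − RHS is never negative, i.e. LHS ≥ RHS throughout, so the claimed relation (<) fails for every integer in [-1000, 1000].

No integer in the range satisfies it.

Answer: Never true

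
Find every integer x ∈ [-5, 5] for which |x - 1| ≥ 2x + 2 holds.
Holds for: {-5, -4, -3, -2, -1}
Fails for: {0, 1, 2, 3, 4, 5}

Answer: {-5, -4, -3, -2, -1}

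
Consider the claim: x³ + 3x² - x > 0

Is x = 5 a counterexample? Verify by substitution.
Substitute x = 5 into the relation:
x = 5: LHS = 5³ + 3·5² - 5 = 195; 195 > 0 — holds

The claim holds here, so x = 5 is not a counterexample. (A counterexample exists elsewhere, e.g. x = 0.)

Answer: No, x = 5 is not a counterexample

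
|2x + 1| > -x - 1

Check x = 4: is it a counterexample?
Substitute x = 4 into the relation:
x = 4: LHS = |2·4 + 1| = |9| = 9, RHS = -4 - 1 = -5; 9 > -5 — holds

The relation holds at x = 4, so it is not a counterexample.

Answer: No, x = 4 is not a counterexample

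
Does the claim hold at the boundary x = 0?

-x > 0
x = 0: LHS = -0 = 0; 0 > 0 — FAILS

The relation fails at x = 0, so x = 0 is a counterexample.

Answer: No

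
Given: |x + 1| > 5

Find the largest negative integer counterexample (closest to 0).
Testing negative integers from -1 downward:
x = -1: LHS = |(-1) + 1| = |0| = 0; 0 > 5 — FAILS  ← closest negative counterexample to 0

Answer: x = -1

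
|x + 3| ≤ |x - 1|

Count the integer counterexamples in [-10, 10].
Counterexamples in [-10, 10]: {0, 1, 2, 3, 4, 5, 6, 7, 8, 9, 10}.

Counting them gives 11 values.

Answer: 11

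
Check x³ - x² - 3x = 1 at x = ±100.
x = 100: LHS = 100³ - 100² - 3·100 = 989700; 989700 = 1 — FAILS
x = -100: LHS = (-100)³ - (-100)² - 3·(-100) = -1009700; -1009700 = 1 — FAILS

Answer: No, fails for both x = 100 and x = -100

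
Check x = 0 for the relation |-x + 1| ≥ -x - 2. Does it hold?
x = 0: LHS = |-0 + 1| = |1| = 1, RHS = -0 - 2 = -2; 1 ≥ -2 — holds

The relation is satisfied at x = 0.

Answer: Yes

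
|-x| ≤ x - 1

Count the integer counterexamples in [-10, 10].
Counterexamples in [-10, 10]: {-10, -9, -8, -7, -6, -5, -4, -3, -2, -1, 0, 1, 2, 3, 4, 5, 6, 7, 8, 9, 10}.

Counting them gives 21 values.

Answer: 21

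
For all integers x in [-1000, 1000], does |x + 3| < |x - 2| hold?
The claim fails at x = 0:
x = 0: LHS = |0 + 3| = |3| = 3, RHS = |0 - 2| = |-2| = 2; 3 < 2 — FAILS

Because a single integer refutes it, the statement is false.

Answer: False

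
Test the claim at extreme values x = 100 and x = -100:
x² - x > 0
x = 100: LHS = 100² - 100 = 9900; 9900 > 0 — holds
x = -100: LHS = (-100)² - (-100) = 10100; 10100 > 0 — holds

Answer: Yes, holds for both x = 100 and x = -100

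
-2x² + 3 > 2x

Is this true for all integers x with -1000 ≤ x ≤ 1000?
The claim fails at x = 1:
x = 1: LHS = -2·1² + 3 = 1, RHS = 2·1 = 2; 1 > 2 — FAILS

Because a single integer refutes it, the statement is false.

Answer: False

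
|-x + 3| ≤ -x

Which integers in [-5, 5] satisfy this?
Over all integers in [-5, 5], LHS − RHS is smallest at x = 0, where it equals 3:
x = 0: LHS = |-0 + 3| = |3| = 3, RHS = -0 = 0; 3 ≤ 0 — FAILS
At the ends of the range:
x = -5: LHS = |-(-5) + 3| = |8| = 8, RHS = -(-5) = 5; 8 ≤ 5 — FAILS
x = 5: LHS = |-5 + 3| = |-2| = 2; 2 ≤ -5 — FAILS
Hence LHS − RHS is never zero or negative, i.e. LHS > RHS throughout, so the claimed relation (≤) fails for every integer in [-5, 5].

Answer: None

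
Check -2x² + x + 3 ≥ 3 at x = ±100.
x = 100: LHS = -2·100² + 100 + 3 = -19897; -19897 ≥ 3 — FAILS
x = -100: LHS = -2·(-100)² + (-100) + 3 = -20097; -20097 ≥ 3 — FAILS

Answer: No, fails for both x = 100 and x = -100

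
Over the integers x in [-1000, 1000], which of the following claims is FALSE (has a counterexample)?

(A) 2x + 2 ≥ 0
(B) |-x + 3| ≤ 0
(A) x = -2: LHS = 2·(-2) + 2 = -2; -2 ≥ 0 — FAILS
(B) x = 0: LHS = |-0 + 3| = |3| = 3; 3 ≤ 0 — FAILS

Answer: Both A and B are false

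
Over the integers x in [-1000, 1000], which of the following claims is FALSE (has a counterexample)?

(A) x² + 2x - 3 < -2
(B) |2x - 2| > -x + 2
(A) x = 1: LHS = 1² + 2·1 - 3 = 0; 0 < -2 — FAILS
(B) x = 0: LHS = |2·0 - 2| = |-2| = 2, RHS = -0 + 2 = 2; 2 > 2 — FAILS

Answer: Both A and B are false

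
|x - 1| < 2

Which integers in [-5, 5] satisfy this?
Holds for: {0, 1, 2}
Fails for: {-5, -4, -3, -2, -1, 3, 4, 5}

Answer: {0, 1, 2}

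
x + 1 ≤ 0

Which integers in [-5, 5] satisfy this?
Holds for: {-5, -4, -3, -2, -1}
Fails for: {0, 1, 2, 3, 4, 5}

Answer: {-5, -4, -3, -2, -1}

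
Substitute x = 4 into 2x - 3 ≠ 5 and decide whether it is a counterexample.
Substitute x = 4 into the relation:
x = 4: LHS = 2·4 - 3 = 5; 5 ≠ 5 — FAILS

Since the claim fails at x = 4, this value is a counterexample.

Answer: Yes, x = 4 is a counterexample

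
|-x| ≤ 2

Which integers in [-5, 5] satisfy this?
Holds for: {-2, -1, 0, 1, 2}
Fails for: {-5, -4, -3, 3, 4, 5}

Answer: {-2, -1, 0, 1, 2}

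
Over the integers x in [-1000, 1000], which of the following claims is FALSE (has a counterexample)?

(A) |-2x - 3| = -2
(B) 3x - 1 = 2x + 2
(A) x = 0: LHS = |-2·0 - 3| = |-3| = 3; 3 = -2 — FAILS
(B) x = 0: LHS = 3·0 - 1 = -1, RHS = 2·0 + 2 = 2; -1 = 2 — FAILS

Answer: Both A and B are false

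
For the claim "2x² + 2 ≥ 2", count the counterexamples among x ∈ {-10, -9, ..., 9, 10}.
Over all integers in [-10, 10], LHS − RHS is smallest at x = 0, where it equals 0:
x = 0: LHS = 2·0² + 2 = 2; 2 ≥ 2 — holds
At the ends of the range:
x = -10: LHS = 2·(-10)² + 2 = 202; 202 ≥ 2 — holds
x = 10: LHS = 2·10² + 2 = 202; 202 ≥ 2 — holds
Hence LHS − RHS is never negative, i.e. LHS ≥ RHS throughout, so the relation holds for every integer in [-10, 10].

No counterexample appears in that range.

Answer: 0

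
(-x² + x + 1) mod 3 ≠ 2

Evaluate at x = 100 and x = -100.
x = 100: LHS = (-100² + 100 + 1) mod 3 = (-9899) mod 3 = 1; 1 ≠ 2 — holds
x = -100: LHS = (-(-100)² + (-100) + 1) mod 3 = (-10099) mod 3 = 2; 2 ≠ 2 — FAILS

Answer: Partially: holds for x = 100, fails for x = -100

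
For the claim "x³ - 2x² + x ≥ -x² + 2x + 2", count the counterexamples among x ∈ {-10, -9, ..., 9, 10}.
Counterexamples in [-10, 10]: {-10, -9, -8, -7, -6, -5, -4, -3, -2, -1, 0, 1}.

Counting them gives 12 values.

Answer: 12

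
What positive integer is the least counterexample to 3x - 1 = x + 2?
Testing positive integers:
x = 1: LHS = 3·1 - 1 = 2, RHS = 1 + 2 = 3; 2 = 3 — FAILS  ← smallest positive counterexample

Answer: x = 1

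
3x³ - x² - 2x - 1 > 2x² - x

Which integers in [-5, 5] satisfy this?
Holds for: {2, 3, 4, 5}
Fails for: {-5, -4, -3, -2, -1, 0, 1}

Answer: {2, 3, 4, 5}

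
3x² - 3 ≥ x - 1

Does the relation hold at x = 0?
x = 0: LHS = 3·0² - 3 = -3, RHS = 0 - 1 = -1; -3 ≥ -1 — FAILS

The relation fails at x = 0, so x = 0 is a counterexample.

Answer: No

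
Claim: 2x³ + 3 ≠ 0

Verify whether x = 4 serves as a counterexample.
Substitute x = 4 into the relation:
x = 4: LHS = 2·4³ + 3 = 131; 131 ≠ 0 — holds

The relation holds at x = 4, so it is not a counterexample.

Answer: No, x = 4 is not a counterexample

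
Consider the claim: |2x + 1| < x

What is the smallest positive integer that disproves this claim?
Testing positive integers:
x = 1: LHS = |2·1 + 1| = |3| = 3; 3 < 1 — FAILS  ← smallest positive counterexample

Answer: x = 1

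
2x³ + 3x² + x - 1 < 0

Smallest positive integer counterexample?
Testing positive integers:
x = 1: LHS = 2·1³ + 3·1² + 1 - 1 = 5; 5 < 0 — FAILS  ← smallest positive counterexample

Answer: x = 1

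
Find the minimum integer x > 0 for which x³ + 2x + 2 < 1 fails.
Testing positive integers:
x = 1: LHS = 1³ + 2·1 + 2 = 5; 5 < 1 — FAILS  ← smallest positive counterexample

Answer: x = 1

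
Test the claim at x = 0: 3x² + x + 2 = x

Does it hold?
x = 0: LHS = 3·0² + 0 + 2 = 2; 2 = 0 — FAILS

The relation fails at x = 0, so x = 0 is a counterexample.

Answer: No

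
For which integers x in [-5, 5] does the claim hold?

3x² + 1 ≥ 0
Over all integers in [-5, 5], LHS − RHS is smallest at x = 0, where it equals 1:
x = 0: LHS = 3·0² + 1 = 1; 1 ≥ 0 — holds
At the ends of the range:
x = -5: LHS = 3·(-5)² + 1 = 76; 76 ≥ 0 — holds
x = 5: LHS = 3·5² + 1 = 76; 76 ≥ 0 — holds
Hence LHS − RHS is never negative, i.e. LHS ≥ RHS throughout, so the relation holds for every integer in [-5, 5].

Answer: All integers in [-5, 5]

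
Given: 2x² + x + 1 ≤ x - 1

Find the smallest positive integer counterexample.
Testing positive integers:
x = 1: LHS = 2·1² + 1 + 1 = 4, RHS = 1 - 1 = 0; 4 ≤ 0 — FAILS  ← smallest positive counterexample

Answer: x = 1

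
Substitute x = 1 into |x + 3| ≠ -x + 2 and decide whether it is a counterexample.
Substitute x = 1 into the relation:
x = 1: LHS = |1 + 3| = |4| = 4, RHS = -1 + 2 = 1; 4 ≠ 1 — holds

The relation holds at x = 1, so it is not a counterexample.

Answer: No, x = 1 is not a counterexample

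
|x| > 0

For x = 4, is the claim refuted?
Substitute x = 4 into the relation:
x = 4: LHS = |4| = 4; 4 > 0 — holds

The claim holds here, so x = 4 is not a counterexample. (A counterexample exists elsewhere, e.g. x = 0.)

Answer: No, x = 4 is not a counterexample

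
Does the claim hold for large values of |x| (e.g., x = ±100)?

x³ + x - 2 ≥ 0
x = 100: LHS = 100³ + 100 - 2 = 1000098; 1000098 ≥ 0 — holds
x = -100: LHS = (-100)³ + (-100) - 2 = -1000102; -1000102 ≥ 0 — FAILS

Answer: Partially: holds for x = 100, fails for x = -100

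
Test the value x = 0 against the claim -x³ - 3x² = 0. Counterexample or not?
Substitute x = 0 into the relation:
x = 0: LHS = -0³ - 3·0² = 0; 0 = 0 — holds

The claim holds here, so x = 0 is not a counterexample. (A counterexample exists elsewhere, e.g. x = 1.)

Answer: No, x = 0 is not a counterexample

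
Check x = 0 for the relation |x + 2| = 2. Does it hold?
x = 0: LHS = |0 + 2| = |2| = 2; 2 = 2 — holds

The relation is satisfied at x = 0.

Answer: Yes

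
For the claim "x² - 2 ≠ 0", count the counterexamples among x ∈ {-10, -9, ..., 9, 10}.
Track d = LHS − RHS over the integers in [-10, 10]. Equality would need d = 0, but d changes sign only between consecutive integers, jumping over 0:
x = -2: LHS = (-2)² - 2 = 2; 2 ≠ 0 — holds  (d = 2)
x = -1: LHS = (-1)² - 2 = -1; -1 ≠ 0 — holds  (d = -1)
x = 1: LHS = 1² - 2 = -1; -1 ≠ 0 — holds  (d = -1)
x = 2: LHS = 2² - 2 = 2; 2 ≠ 0 — holds  (d = 2)
Away from these crossings d keeps a constant sign, and checking every integer in [-10, 10] confirms d ≠ 0 throughout. Hence the two sides are never equal, so the relation holds for every integer in [-10, 10].

No counterexample appears in that range.

Answer: 0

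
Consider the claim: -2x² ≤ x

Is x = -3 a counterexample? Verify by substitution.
Substitute x = -3 into the relation:
x = -3: LHS = -2·(-3)² = -18; -18 ≤ -3 — holds

The relation holds at x = -3, so it is not a counterexample.

Answer: No, x = -3 is not a counterexample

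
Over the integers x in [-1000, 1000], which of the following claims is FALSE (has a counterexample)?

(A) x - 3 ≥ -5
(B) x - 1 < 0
(A) x = -3: LHS = (-3) - 3 = -6; -6 ≥ -5 — FAILS
(B) x = 1: LHS = 1 - 1 = 0; 0 < 0 — FAILS

Answer: Both A and B are false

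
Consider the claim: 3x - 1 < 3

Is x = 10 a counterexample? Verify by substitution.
Substitute x = 10 into the relation:
x = 10: LHS = 3·10 - 1 = 29; 29 < 3 — FAILS

Since the claim fails at x = 10, this value is a counterexample.

Answer: Yes, x = 10 is a counterexample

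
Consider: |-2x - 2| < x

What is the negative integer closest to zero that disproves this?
Testing negative integers from -1 downward:
x = -1: LHS = |-2·(-1) - 2| = |0| = 0; 0 < -1 — FAILS  ← closest negative counterexample to 0

Answer: x = -1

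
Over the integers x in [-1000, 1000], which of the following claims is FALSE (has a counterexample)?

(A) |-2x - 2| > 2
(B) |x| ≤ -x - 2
(A) x = 0: LHS = |-2·0 - 2| = |-2| = 2; 2 > 2 — FAILS
(B) x = 0: LHS = |0| = 0, RHS = -0 - 2 = -2; 0 ≤ -2 — FAILS

Answer: Both A and B are false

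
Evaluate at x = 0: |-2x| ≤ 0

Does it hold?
x = 0: LHS = |-2·0| = |0| = 0; 0 ≤ 0 — holds

The relation is satisfied at x = 0.

Answer: Yes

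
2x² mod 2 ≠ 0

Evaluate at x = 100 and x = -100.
x = 100: LHS = (2·100²) mod 2 = 20000 mod 2 = 0; 0 ≠ 0 — FAILS
x = -100: LHS = (2·(-100)²) mod 2 = 20000 mod 2 = 0; 0 ≠ 0 — FAILS

Answer: No, fails for both x = 100 and x = -100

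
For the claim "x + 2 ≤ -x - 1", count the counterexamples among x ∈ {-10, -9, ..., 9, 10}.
Counterexamples in [-10, 10]: {-1, 0, 1, 2, 3, 4, 5, 6, 7, 8, 9, 10}.

Counting them gives 12 values.

Answer: 12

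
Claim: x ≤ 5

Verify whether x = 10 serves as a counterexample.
Substitute x = 10 into the relation:
x = 10: 10 ≤ 5 — FAILS

Since the claim fails at x = 10, this value is a counterexample.

Answer: Yes, x = 10 is a counterexample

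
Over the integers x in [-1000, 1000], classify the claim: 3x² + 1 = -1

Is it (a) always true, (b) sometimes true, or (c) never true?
Over all integers in [-1000, 1000], LHS − RHS is always positive; it is smallest at x = 0, where it equals 2:
x = 0: LHS = 3·0² + 1 = 1; 1 = -1 — FAILS
At the ends of the range:
x = -1000: LHS = 3·(-1000)² + 1 = 3000001; 3000001 = -1 — FAILS
x = 1000: LHS = 3·1000² + 1 = 3000001; 3000001 = -1 — FAILS
Hence LHS − RHS is never 0, i.e. the two sides are never equal, so the claimed relation (=) fails for every integer in [-1000, 1000].

No integer in the range satisfies it.

Answer: Never true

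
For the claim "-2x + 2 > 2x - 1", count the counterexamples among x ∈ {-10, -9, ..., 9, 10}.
Counterexamples in [-10, 10]: {1, 2, 3, 4, 5, 6, 7, 8, 9, 10}.

Counting them gives 10 values.

Answer: 10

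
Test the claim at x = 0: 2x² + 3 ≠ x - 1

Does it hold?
x = 0: LHS = 2·0² + 3 = 3, RHS = 0 - 1 = -1; 3 ≠ -1 — holds

The relation is satisfied at x = 0.

Answer: Yes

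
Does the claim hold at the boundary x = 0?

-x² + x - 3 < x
x = 0: LHS = -0² + 0 - 3 = -3; -3 < 0 — holds

The relation is satisfied at x = 0.

Answer: Yes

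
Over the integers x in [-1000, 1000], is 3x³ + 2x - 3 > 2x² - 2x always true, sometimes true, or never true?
Holds at x = 1: LHS = 3·1³ + 2·1 - 3 = 2, RHS = 2·1² - 2·1 = 0; 2 > 0 — holds
Fails at x = 0: LHS = 3·0³ + 2·0 - 3 = -3, RHS = 2·0² - 2·0 = 0; -3 > 0 — FAILS
It is satisfied by some integers in the range but not all.

Answer: Sometimes true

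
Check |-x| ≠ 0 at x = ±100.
x = 100: LHS = |-100| = 100; 100 ≠ 0 — holds
x = -100: LHS = |-(-100)| = |100| = 100; 100 ≠ 0 — holds

Answer: Yes, holds for both x = 100 and x = -100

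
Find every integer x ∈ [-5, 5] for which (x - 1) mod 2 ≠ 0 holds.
Holds for: {-4, -2, 0, 2, 4}
Fails for: {-5, -3, -1, 1, 3, 5}

Answer: {-4, -2, 0, 2, 4}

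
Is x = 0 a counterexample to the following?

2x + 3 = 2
Substitute x = 0 into the relation:
x = 0: LHS = 2·0 + 3 = 3; 3 = 2 — FAILS

Since the claim fails at x = 0, this value is a counterexample.

Answer: Yes, x = 0 is a counterexample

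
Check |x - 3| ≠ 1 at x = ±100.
x = 100: LHS = |100 - 3| = |97| = 97; 97 ≠ 1 — holds
x = -100: LHS = |(-100) - 3| = |-103| = 103; 103 ≠ 1 — holds

Answer: Yes, holds for both x = 100 and x = -100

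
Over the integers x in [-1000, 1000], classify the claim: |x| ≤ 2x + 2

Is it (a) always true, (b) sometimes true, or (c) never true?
Holds at x = 0: LHS = |0| = 0, RHS = 2·0 + 2 = 2; 0 ≤ 2 — holds
Fails at x = -1: LHS = |-1| = 1, RHS = 2·(-1) + 2 = 0; 1 ≤ 0 — FAILS
It is satisfied by some integers in the range but not all.

Answer: Sometimes true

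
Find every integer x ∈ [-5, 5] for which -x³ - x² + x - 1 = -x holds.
Track d = LHS − RHS over the integers in [-5, 5]. Equality would need d = 0, but d changes sign only between consecutive integers, jumping over 0:
x = -3: LHS = -(-3)³ - (-3)² + (-3) - 1 = 14, RHS = -(-3) = 3; 14 = 3 — FAILS  (d = 11)
x = -2: LHS = -(-2)³ - (-2)² + (-2) - 1 = 1, RHS = -(-2) = 2; 1 = 2 — FAILS  (d = -1)
Away from these crossings d keeps a constant sign, and checking every integer in [-5, 5] confirms d ≠ 0 throughout. Hence the two sides are never equal, so the claimed relation (=) fails for every integer in [-5, 5].

Answer: None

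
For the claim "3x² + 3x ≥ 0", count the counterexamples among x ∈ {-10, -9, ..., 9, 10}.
Over all integers in [-10, 10], LHS − RHS is smallest at x = 0, where it equals 0:
x = 0: LHS = 3·0² + 3·0 = 0; 0 ≥ 0 — holds
At the ends of the range:
x = -10: LHS = 3·(-10)² + 3·(-10) = 270; 270 ≥ 0 — holds
x = 10: LHS = 3·10² + 3·10 = 330; 330 ≥ 0 — holds
Hence LHS − RHS is never negative, i.e. LHS ≥ RHS throughout, so the relation holds for every integer in [-10, 10].

No counterexample appears in that range.

Answer: 0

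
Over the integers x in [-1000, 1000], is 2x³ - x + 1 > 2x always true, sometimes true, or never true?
Holds at x = 0: LHS = 2·0³ - 0 + 1 = 1, RHS = 2·0 = 0; 1 > 0 — holds
Fails at x = 1: LHS = 2·1³ - 1 + 1 = 2, RHS = 2·1 = 2; 2 > 2 — FAILS
It is satisfied by some integers in the range but not all.

Answer: Sometimes true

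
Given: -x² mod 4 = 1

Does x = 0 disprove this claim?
Substitute x = 0 into the relation:
x = 0: LHS = (-0²) mod 4 = 0 mod 4 = 0; 0 = 1 — FAILS

Since the claim fails at x = 0, this value is a counterexample.

Answer: Yes, x = 0 is a counterexample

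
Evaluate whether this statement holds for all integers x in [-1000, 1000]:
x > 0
The claim fails at x = 0:
x = 0: 0 > 0 — FAILS

Because a single integer refutes it, the statement is false.

Answer: False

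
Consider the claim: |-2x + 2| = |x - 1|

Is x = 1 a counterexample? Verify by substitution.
Substitute x = 1 into the relation:
x = 1: LHS = |-2·1 + 2| = |0| = 0, RHS = |1 - 1| = |0| = 0; 0 = 0 — holds

The claim holds here, so x = 1 is not a counterexample. (A counterexample exists elsewhere, e.g. x = 0.)

Answer: No, x = 1 is not a counterexample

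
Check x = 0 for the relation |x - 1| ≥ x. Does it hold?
x = 0: LHS = |0 - 1| = |-1| = 1; 1 ≥ 0 — holds

The relation is satisfied at x = 0.

Answer: Yes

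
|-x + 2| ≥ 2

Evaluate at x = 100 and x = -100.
x = 100: LHS = |-100 + 2| = |-98| = 98; 98 ≥ 2 — holds
x = -100: LHS = |-(-100) + 2| = |102| = 102; 102 ≥ 2 — holds

Answer: Yes, holds for both x = 100 and x = -100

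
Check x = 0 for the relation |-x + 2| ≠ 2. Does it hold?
x = 0: LHS = |-0 + 2| = |2| = 2; 2 ≠ 2 — FAILS

The relation fails at x = 0, so x = 0 is a counterexample.

Answer: No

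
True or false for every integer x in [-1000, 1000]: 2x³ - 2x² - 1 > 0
The claim fails at x = 0:
x = 0: LHS = 2·0³ - 2·0² - 1 = -1; -1 > 0 — FAILS

Because a single integer refutes it, the statement is false.

Answer: False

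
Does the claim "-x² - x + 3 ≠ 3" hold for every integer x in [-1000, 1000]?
The claim fails at x = 0:
x = 0: LHS = -0² - 0 + 3 = 3; 3 ≠ 3 — FAILS

Because a single integer refutes it, the statement is false.

Answer: False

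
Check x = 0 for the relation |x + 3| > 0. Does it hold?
x = 0: LHS = |0 + 3| = |3| = 3; 3 > 0 — holds

The relation is satisfied at x = 0.

Answer: Yes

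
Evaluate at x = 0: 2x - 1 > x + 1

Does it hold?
x = 0: LHS = 2·0 - 1 = -1, RHS = 0 + 1 = 1; -1 > 1 — FAILS

The relation fails at x = 0, so x = 0 is a counterexample.

Answer: No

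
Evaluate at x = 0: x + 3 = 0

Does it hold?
x = 0: LHS = 0 + 3 = 3; 3 = 0 — FAILS

The relation fails at x = 0, so x = 0 is a counterexample.

Answer: No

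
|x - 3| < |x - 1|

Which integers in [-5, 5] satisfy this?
Holds for: {3, 4, 5}
Fails for: {-5, -4, -3, -2, -1, 0, 1, 2}

Answer: {3, 4, 5}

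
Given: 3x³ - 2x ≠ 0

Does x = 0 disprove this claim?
Substitute x = 0 into the relation:
x = 0: LHS = 3·0³ - 2·0 = 0; 0 ≠ 0 — FAILS

Since the claim fails at x = 0, this value is a counterexample.

Answer: Yes, x = 0 is a counterexample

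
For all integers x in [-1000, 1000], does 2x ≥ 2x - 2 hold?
Over all integers in [-1000, 1000], LHS − RHS is smallest at x = 0, where it equals 2:
x = 0: LHS = 2·0 = 0, RHS = 2·0 - 2 = -2; 0 ≥ -2 — holds
At the ends of the range:
x = -1000: LHS = 2·(-1000) = -2000, RHS = 2·(-1000) - 2 = -2002; -2000 ≥ -2002 — holds
x = 1000: LHS = 2·1000 = 2000, RHS = 2·1000 - 2 = 1998; 2000 ≥ 1998 — holds
Hence LHS − RHS is never negative, i.e. LHS ≥ RHS throughout, so the relation holds for every integer in [-1000, 1000].

No counterexample exists.

Answer: True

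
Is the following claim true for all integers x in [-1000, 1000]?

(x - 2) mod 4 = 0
The claim fails at x = 0:
x = 0: LHS = (0 - 2) mod 4 = (-2) mod 4 = 2; 2 = 0 — FAILS

Because a single integer refutes it, the statement is false.

Answer: False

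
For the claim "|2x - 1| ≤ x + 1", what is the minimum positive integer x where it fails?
Testing positive integers:
x = 1: LHS = |2·1 - 1| = |1| = 1, RHS = 1 + 1 = 2; 1 ≤ 2 — holds
x = 2: LHS = |2·2 - 1| = |3| = 3, RHS = 2 + 1 = 3; 3 ≤ 3 — holds
x = 3: LHS = |2·3 - 1| = |5| = 5, RHS = 3 + 1 = 4; 5 ≤ 4 — FAILS  ← smallest positive counterexample

Answer: x = 3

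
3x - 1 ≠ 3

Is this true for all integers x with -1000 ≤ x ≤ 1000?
Track d = LHS − RHS over the integers in [-1000, 1000]. Equality would need d = 0, but d changes sign only between consecutive integers, jumping over 0:
x = 1: LHS = 3·1 - 1 = 2; 2 ≠ 3 — holds  (d = -1)
x = 2: LHS = 3·2 - 1 = 5; 5 ≠ 3 — holds  (d = 2)
Away from these crossings d keeps a constant sign, and checking every integer in [-1000, 1000] confirms d ≠ 0 throughout. Hence the two sides are never equal, so the relation holds for every integer in [-1000, 1000].

No counterexample exists.

Answer: True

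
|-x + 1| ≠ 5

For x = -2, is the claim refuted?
Substitute x = -2 into the relation:
x = -2: LHS = |-(-2) + 1| = |3| = 3; 3 ≠ 5 — holds

The claim holds here, so x = -2 is not a counterexample. (A counterexample exists elsewhere, e.g. x = -4.)

Answer: No, x = -2 is not a counterexample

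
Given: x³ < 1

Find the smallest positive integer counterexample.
Testing positive integers:
x = 1: LHS = 1³ = 1; 1 < 1 — FAILS  ← smallest positive counterexample

Answer: x = 1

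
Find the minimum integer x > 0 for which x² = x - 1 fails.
Testing positive integers:
x = 1: LHS = 1² = 1, RHS = 1 - 1 = 0; 1 = 0 — FAILS  ← smallest positive counterexample

Answer: x = 1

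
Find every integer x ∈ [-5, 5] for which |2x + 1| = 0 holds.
Over all integers in [-5, 5], LHS − RHS is always positive; it is smallest at x = 0, where it equals 1:
x = 0: LHS = |2·0 + 1| = |1| = 1; 1 = 0 — FAILS
At the ends of the range:
x = -5: LHS = |2·(-5) + 1| = |-9| = 9; 9 = 0 — FAILS
x = 5: LHS = |2·5 + 1| = |11| = 11; 11 = 0 — FAILS
Hence LHS − RHS is never 0, i.e. the two sides are never equal, so the claimed relation (=) fails for every integer in [-5, 5].

Answer: None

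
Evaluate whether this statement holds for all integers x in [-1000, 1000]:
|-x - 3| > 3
The claim fails at x = 0:
x = 0: LHS = |-0 - 3| = |-3| = 3; 3 > 3 — FAILS

Because a single integer refutes it, the statement is false.

Answer: False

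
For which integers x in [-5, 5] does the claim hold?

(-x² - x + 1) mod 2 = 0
For a polynomial with integer coefficients, its value mod 2 depends only on x mod 2, so it suffices to check one representative of each residue class, x = 0, 1:
x = 0: LHS = (-0² - 0 + 1) mod 2 = 1 mod 2 = 1; 1 = 0 — FAILS
x = 1: LHS = (-1² - 1 + 1) mod 2 = (-1) mod 2 = 1; 1 = 0 — FAILS
The relation fails in every residue class, so the claimed relation (=) fails for every integer in [-5, 5].

Answer: None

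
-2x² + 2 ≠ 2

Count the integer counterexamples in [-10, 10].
Counterexamples in [-10, 10]: {0}.

Counting them gives 1 values.

Answer: 1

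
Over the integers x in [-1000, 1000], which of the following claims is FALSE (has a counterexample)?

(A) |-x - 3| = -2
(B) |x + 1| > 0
(A) x = 0: LHS = |-0 - 3| = |-3| = 3; 3 = -2 — FAILS
(B) x = -1: LHS = |(-1) + 1| = |0| = 0; 0 > 0 — FAILS

Answer: Both A and B are false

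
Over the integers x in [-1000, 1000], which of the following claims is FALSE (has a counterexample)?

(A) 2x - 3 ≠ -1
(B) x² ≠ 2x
(A) x = 1: LHS = 2·1 - 3 = -1; -1 ≠ -1 — FAILS
(B) x = 0: LHS = 0² = 0, RHS = 2·0 = 0; 0 ≠ 0 — FAILS

Answer: Both A and B are false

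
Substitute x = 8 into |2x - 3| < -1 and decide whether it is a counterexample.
Substitute x = 8 into the relation:
x = 8: LHS = |2·8 - 3| = |13| = 13; 13 < -1 — FAILS

Since the claim fails at x = 8, this value is a counterexample.

Answer: Yes, x = 8 is a counterexample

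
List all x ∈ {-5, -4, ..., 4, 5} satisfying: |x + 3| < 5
Holds for: {-5, -4, -3, -2, -1, 0, 1}
Fails for: {2, 3, 4, 5}

Answer: {-5, -4, -3, -2, -1, 0, 1}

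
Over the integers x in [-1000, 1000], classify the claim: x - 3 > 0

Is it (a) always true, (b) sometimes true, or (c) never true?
Holds at x = 4: LHS = 4 - 3 = 1; 1 > 0 — holds
Fails at x = 0: LHS = 0 - 3 = -3; -3 > 0 — FAILS
It is satisfied by some integers in the range but not all.

Answer: Sometimes true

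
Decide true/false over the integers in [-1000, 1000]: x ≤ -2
The claim fails at x = 0:
x = 0: 0 ≤ -2 — FAILS

Because a single integer refutes it, the statement is false.

Answer: False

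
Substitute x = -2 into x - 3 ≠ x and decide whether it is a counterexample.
Substitute x = -2 into the relation:
x = -2: LHS = (-2) - 3 = -5; -5 ≠ -2 — holds

The relation holds at x = -2, so it is not a counterexample.

Answer: No, x = -2 is not a counterexample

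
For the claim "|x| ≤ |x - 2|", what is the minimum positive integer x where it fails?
Testing positive integers:
x = 1: LHS = |1| = 1, RHS = |1 - 2| = |-1| = 1; 1 ≤ 1 — holds
x = 2: LHS = |2| = 2, RHS = |2 - 2| = |0| = 0; 2 ≤ 0 — FAILS  ← smallest positive counterexample

Answer: x = 2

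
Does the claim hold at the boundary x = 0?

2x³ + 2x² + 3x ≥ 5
x = 0: LHS = 2·0³ + 2·0² + 3·0 = 0; 0 ≥ 5 — FAILS

The relation fails at x = 0, so x = 0 is a counterexample.

Answer: No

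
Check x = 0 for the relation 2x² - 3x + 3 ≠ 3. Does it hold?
x = 0: LHS = 2·0² - 3·0 + 3 = 3; 3 ≠ 3 — FAILS

The relation fails at x = 0, so x = 0 is a counterexample.

Answer: No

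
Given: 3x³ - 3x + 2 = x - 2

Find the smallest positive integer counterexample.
Testing positive integers:
x = 1: LHS = 3·1³ - 3·1 + 2 = 2, RHS = 1 - 2 = -1; 2 = -1 — FAILS  ← smallest positive counterexample

Answer: x = 1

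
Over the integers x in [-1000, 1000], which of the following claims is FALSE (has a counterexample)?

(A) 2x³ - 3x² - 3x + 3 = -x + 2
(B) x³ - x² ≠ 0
(A) x = 0: LHS = 2·0³ - 3·0² - 3·0 + 3 = 3, RHS = -0 + 2 = 2; 3 = 2 — FAILS
(B) x = 0: LHS = 0³ - 0² = 0; 0 ≠ 0 — FAILS

Answer: Both A and B are false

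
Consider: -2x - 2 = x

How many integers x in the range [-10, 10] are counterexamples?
Counterexamples in [-10, 10]: {-10, -9, -8, -7, -6, -5, -4, -3, -2, -1, 0, 1, 2, 3, 4, 5, 6, 7, 8, 9, 10}.

Counting them gives 21 values.

Answer: 21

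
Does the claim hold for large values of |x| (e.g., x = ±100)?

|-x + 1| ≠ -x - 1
x = 100: LHS = |-100 + 1| = |-99| = 99, RHS = -100 - 1 = -101; 99 ≠ -101 — holds
x = -100: LHS = |-(-100) + 1| = |101| = 101, RHS = -(-100) - 1 = 99; 101 ≠ 99 — holds

Answer: Yes, holds for both x = 100 and x = -100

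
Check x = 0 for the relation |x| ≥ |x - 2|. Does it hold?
x = 0: LHS = |0| = 0, RHS = |0 - 2| = |-2| = 2; 0 ≥ 2 — FAILS

The relation fails at x = 0, so x = 0 is a counterexample.

Answer: No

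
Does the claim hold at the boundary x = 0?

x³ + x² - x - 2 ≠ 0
x = 0: LHS = 0³ + 0² - 0 - 2 = -2; -2 ≠ 0 — holds

The relation is satisfied at x = 0.

Answer: Yes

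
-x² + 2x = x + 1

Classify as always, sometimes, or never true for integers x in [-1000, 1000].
Over all integers in [-1000, 1000], LHS − RHS is always negative; it is closest to 0 at x = 0, where it equals -1:
x = 0: LHS = -0² + 2·0 = 0, RHS = 0 + 1 = 1; 0 = 1 — FAILS
At the ends of the range:
x = -1000: LHS = -(-1000)² + 2·(-1000) = -1002000, RHS = (-1000) + 1 = -999; -1002000 = -999 — FAILS
x = 1000: LHS = -1000² + 2·1000 = -998000, RHS = 1000 + 1 = 1001; -998000 = 1001 — FAILS
Hence LHS − RHS is never 0, i.e. the two sides are never equal, so the claimed relation (=) fails for every integer in [-1000, 1000].

No integer in the range satisfies it.

Answer: Never true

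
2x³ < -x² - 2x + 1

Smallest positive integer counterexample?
Testing positive integers:
x = 1: LHS = 2·1³ = 2, RHS = -1² - 2·1 + 1 = -2; 2 < -2 — FAILS  ← smallest positive counterexample

Answer: x = 1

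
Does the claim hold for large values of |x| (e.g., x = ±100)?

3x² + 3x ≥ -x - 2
x = 100: LHS = 3·100² + 3·100 = 30300, RHS = -100 - 2 = -102; 30300 ≥ -102 — holds
x = -100: LHS = 3·(-100)² + 3·(-100) = 29700, RHS = -(-100) - 2 = 98; 29700 ≥ 98 — holds

Answer: Yes, holds for both x = 100 and x = -100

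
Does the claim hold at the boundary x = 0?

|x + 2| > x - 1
x = 0: LHS = |0 + 2| = |2| = 2, RHS = 0 - 1 = -1; 2 > -1 — holds

The relation is satisfied at x = 0.

Answer: Yes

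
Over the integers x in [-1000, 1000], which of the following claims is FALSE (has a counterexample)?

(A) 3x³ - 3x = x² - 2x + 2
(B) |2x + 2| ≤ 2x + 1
(A) x = 0: LHS = 3·0³ - 3·0 = 0, RHS = 0² - 2·0 + 2 = 2; 0 = 2 — FAILS
(B) x = 0: LHS = |2·0 + 2| = |2| = 2, RHS = 2·0 + 1 = 1; 2 ≤ 1 — FAILS

Answer: Both A and B are false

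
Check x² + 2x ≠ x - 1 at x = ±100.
x = 100: LHS = 100² + 2·100 = 10200, RHS = 100 - 1 = 99; 10200 ≠ 99 — holds
x = -100: LHS = (-100)² + 2·(-100) = 9800, RHS = (-100) - 1 = -101; 9800 ≠ -101 — holds

Answer: Yes, holds for both x = 100 and x = -100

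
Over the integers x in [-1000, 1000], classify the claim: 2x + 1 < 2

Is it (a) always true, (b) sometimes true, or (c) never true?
Holds at x = 0: LHS = 2·0 + 1 = 1; 1 < 2 — holds
Fails at x = 1: LHS = 2·1 + 1 = 3; 3 < 2 — FAILS
It is satisfied by some integers in the range but not all.

Answer: Sometimes true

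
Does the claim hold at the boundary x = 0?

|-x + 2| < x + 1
x = 0: LHS = |-0 + 2| = |2| = 2, RHS = 0 + 1 = 1; 2 < 1 — FAILS

The relation fails at x = 0, so x = 0 is a counterexample.

Answer: No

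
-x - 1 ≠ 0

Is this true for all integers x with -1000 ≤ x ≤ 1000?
The claim fails at x = -1:
x = -1: LHS = -(-1) - 1 = 0; 0 ≠ 0 — FAILS

Because a single integer refutes it, the statement is false.

Answer: False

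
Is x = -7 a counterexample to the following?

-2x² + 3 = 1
Substitute x = -7 into the relation:
x = -7: LHS = -2·(-7)² + 3 = -95; -95 = 1 — FAILS

Since the claim fails at x = -7, this value is a counterexample.

Answer: Yes, x = -7 is a counterexample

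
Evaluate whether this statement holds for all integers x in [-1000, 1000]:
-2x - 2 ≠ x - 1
Track d = LHS − RHS over the integers in [-1000, 1000]. Equality would need d = 0, but d changes sign only between consecutive integers, jumping over 0:
x = -1: LHS = -2·(-1) - 2 = 0, RHS = (-1) - 1 = -2; 0 ≠ -2 — holds  (d = 2)
x = 0: LHS = -2·0 - 2 = -2, RHS = 0 - 1 = -1; -2 ≠ -1 — holds  (d = -1)
Away from these crossings d keeps a constant sign, and checking every integer in [-1000, 1000] confirms d ≠ 0 throughout. Hence the two sides are never equal, so the relation holds for every integer in [-1000, 1000].

No counterexample exists.

Answer: True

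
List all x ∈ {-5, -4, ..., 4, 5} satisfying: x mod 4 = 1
Holds for: {-3, 1, 5}
Fails for: {-5, -4, -2, -1, 0, 2, 3, 4}

Answer: {-3, 1, 5}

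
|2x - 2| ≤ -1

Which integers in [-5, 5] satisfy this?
An absolute value is never negative, so the left side is ≥ 0 for every x, while the right side is -1. Tightest case in [-5, 5] is x = 1:
x = 1: LHS = |2·1 - 2| = |0| = 0; 0 ≤ -1 — FAILS
Hence LHS − RHS is never zero or negative, i.e. LHS > RHS throughout, so the claimed relation (≤) fails for every integer in [-5, 5].

Answer: None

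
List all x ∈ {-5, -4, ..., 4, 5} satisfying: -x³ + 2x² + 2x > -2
Holds for: {-5, -4, -3, -2, -1, 0, 1, 2}
Fails for: {3, 4, 5}

Answer: {-5, -4, -3, -2, -1, 0, 1, 2}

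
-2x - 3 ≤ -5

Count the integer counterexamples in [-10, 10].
Counterexamples in [-10, 10]: {-10, -9, -8, -7, -6, -5, -4, -3, -2, -1, 0}.

Counting them gives 11 values.

Answer: 11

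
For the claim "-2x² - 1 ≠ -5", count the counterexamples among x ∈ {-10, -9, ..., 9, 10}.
Track d = LHS − RHS over the integers in [-10, 10]. Equality would need d = 0, but d changes sign only between consecutive integers, jumping over 0:
x = -2: LHS = -2·(-2)² - 1 = -9; -9 ≠ -5 — holds  (d = -4)
x = -1: LHS = -2·(-1)² - 1 = -3; -3 ≠ -5 — holds  (d = 2)
x = 1: LHS = -2·1² - 1 = -3; -3 ≠ -5 — holds  (d = 2)
x = 2: LHS = -2·2² - 1 = -9; -9 ≠ -5 — holds  (d = -4)
Away from these crossings d keeps a constant sign, and checking every integer in [-10, 10] confirms d ≠ 0 throughout. Hence the two sides are never equal, so the relation holds for every integer in [-10, 10].

No counterexample appears in that range.

Answer: 0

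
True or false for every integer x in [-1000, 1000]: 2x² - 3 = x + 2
The claim fails at x = 0:
x = 0: LHS = 2·0² - 3 = -3, RHS = 0 + 2 = 2; -3 = 2 — FAILS

Because a single integer refutes it, the statement is false.

Answer: False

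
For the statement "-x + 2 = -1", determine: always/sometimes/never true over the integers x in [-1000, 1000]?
Holds at x = 3: LHS = -3 + 2 = -1; -1 = -1 — holds
Fails at x = 0: LHS = -0 + 2 = 2; 2 = -1 — FAILS
It is satisfied by some integers in the range but not all.

Answer: Sometimes true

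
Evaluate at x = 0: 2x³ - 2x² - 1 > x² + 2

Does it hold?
x = 0: LHS = 2·0³ - 2·0² - 1 = -1, RHS = 0² + 2 = 2; -1 > 2 — FAILS

The relation fails at x = 0, so x = 0 is a counterexample.

Answer: No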